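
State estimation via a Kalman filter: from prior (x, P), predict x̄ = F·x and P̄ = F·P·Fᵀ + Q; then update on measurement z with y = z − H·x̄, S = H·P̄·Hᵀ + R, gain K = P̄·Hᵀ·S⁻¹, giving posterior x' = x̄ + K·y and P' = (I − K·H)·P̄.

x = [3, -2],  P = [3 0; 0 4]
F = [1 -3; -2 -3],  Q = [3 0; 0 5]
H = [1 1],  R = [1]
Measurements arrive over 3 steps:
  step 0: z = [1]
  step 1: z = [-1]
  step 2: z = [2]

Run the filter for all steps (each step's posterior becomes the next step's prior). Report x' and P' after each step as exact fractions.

step 0: x̄ = F·x = [9, 0]
step 0: P̄ = F·P·Fᵀ + Q = [42 30; 30 53]
step 0: y = z − H·x̄ = [-8]
step 0: S = H·P̄·Hᵀ + R = [156]
step 0: K = P̄·Hᵀ·S⁻¹ = [6/13; 83/156]
step 0: x' = x̄ + K·y = [69/13, -166/39]
step 0: P' = (I − K·H)·P̄ = [114/13 -108/13; -108/13 1379/156]
step 1: x̄ = F·x = [235/13, 28/13]
step 1: P̄ = F·P·Fᵀ + Q = [7341/52 1929/52; 1929/52 1037/52]
step 1: y = z − H·x̄ = [-276/13]
step 1: S = H·P̄·Hᵀ + R = [3072/13]
step 1: K = P̄·Hᵀ·S⁻¹ = [1545/2048; 1483/6144]
step 1: x' = x̄ + K·y = [1055/512, -1521/512]
step 1: P' = (I − K·H)·P̄ = [27393/4096 -24303/4096; -24303/4096 75875/12288]
step 2: x̄ = F·x = [2809/256, 2453/512]
step 2: P̄ = F·P·Fᵀ + Q = [103281/1024 49965/2048; 49965/2048 66041/4096]
step 2: y = z − H·x̄ = [-7047/512]
step 2: S = H·P̄·Hᵀ + R = [683121/4096]
step 2: K = P̄·Hᵀ·S⁻¹ = [171018/227707; 165971/683121]
step 2: x' = x̄ + K·y = [144715/227707, 329491/227707]
step 2: P' = (I − K·H)·P̄ = [1545351/227707 -1374333/227707; -1374333/227707 4288970/683121]

step 0: x' = [69/13, -166/39], P' = [114/13 -108/13; -108/13 1379/156]
step 1: x' = [1055/512, -1521/512], P' = [27393/4096 -24303/4096; -24303/4096 75875/12288]
step 2: x' = [144715/227707, 329491/227707], P' = [1545351/227707 -1374333/227707; -1374333/227707 4288970/683121]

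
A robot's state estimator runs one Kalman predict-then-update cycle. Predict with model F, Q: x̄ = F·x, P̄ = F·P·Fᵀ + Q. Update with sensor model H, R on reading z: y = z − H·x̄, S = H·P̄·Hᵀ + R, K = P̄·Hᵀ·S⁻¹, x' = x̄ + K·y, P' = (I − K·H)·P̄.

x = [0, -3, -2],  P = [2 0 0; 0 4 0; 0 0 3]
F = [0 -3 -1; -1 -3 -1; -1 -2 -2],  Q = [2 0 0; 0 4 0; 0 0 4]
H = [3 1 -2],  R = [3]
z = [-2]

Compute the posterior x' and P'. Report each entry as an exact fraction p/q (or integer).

x̄ = F·x = [11, 11, 10]
P̄ = F·P·Fᵀ + Q = [41 39 30; 39 45 32; 30 32 34]
y = z − H·x̄ = [-26]
S = H·P̄·Hᵀ + R = [299]
K = P̄·Hᵀ·S⁻¹ = [102/299; 98/299; 54/299]
x' = x̄ + K·y = [49/23, 57/23, 122/23]
P' = (I − K·H)·P̄ = [1855/299 1665/299 3462/299; 1665/299 3851/299 4276/299; 3462/299 4276/299 7250/299]

x' = [49/23, 57/23, 122/23]
P' = [1855/299 1665/299 3462/299; 1665/299 3851/299 4276/299; 3462/299 4276/299 7250/299]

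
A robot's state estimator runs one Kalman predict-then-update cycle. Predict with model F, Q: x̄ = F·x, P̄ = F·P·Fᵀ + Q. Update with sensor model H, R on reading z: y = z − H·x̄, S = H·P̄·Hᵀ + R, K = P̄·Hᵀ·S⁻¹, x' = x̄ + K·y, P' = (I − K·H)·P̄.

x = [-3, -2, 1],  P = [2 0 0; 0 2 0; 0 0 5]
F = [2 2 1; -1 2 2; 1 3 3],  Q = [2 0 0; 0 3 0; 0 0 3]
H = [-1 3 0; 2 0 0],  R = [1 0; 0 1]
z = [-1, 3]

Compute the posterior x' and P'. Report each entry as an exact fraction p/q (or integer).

x' = [28160/20597, 3190/20597, 36997/20597]
P' = [5090/20597 1703/20597 5656/20597; 1703/20597 2848/20597 3859/20597; 5656/20597 3859/20597 172283/20597]

x̄ = F·x = [-9, 1, -6]
P̄ = F·P·Fᵀ + Q = [23 14 31; 14 33 40; 31 40 68]
y = z − H·x̄ = [-13, 21]
S = H·P̄·Hᵀ + R = [237 38; 38 93]
K = P̄·Hᵀ·S⁻¹ = [19/20597 10180/20597; 6841/20597 3406/20597; 5921/20597 11312/20597]
x' = x̄ + K·y = [28160/20597, 3190/20597, 36997/20597]
P' = (I − K·H)·P̄ = [5090/20597 1703/20597 5656/20597; 1703/20597 2848/20597 3859/20597; 5656/20597 3859/20597 172283/20597]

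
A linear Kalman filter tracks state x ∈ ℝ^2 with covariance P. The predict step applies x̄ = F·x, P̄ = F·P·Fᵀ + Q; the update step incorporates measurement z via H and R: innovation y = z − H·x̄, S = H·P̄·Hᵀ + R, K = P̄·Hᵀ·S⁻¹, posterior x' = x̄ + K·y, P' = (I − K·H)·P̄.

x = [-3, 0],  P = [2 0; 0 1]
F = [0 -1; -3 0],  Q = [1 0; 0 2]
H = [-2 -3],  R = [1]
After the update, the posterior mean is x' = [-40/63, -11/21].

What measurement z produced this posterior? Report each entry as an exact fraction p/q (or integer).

z = [3]

x̄ = F·x = [0, 9]
P̄ = F·P·Fᵀ + Q = [2 0; 0 20]
S = H·P̄·Hᵀ + R = [189]
K = P̄·Hᵀ·S⁻¹ = [-4/189; -20/63]
x' − x̄ = [-40/63, -200/21] = K·y
y = (KᵀK)⁻¹·Kᵀ·(x' − x̄) = [30]
z = y + H·x̄ = [30] + [-27] = [3]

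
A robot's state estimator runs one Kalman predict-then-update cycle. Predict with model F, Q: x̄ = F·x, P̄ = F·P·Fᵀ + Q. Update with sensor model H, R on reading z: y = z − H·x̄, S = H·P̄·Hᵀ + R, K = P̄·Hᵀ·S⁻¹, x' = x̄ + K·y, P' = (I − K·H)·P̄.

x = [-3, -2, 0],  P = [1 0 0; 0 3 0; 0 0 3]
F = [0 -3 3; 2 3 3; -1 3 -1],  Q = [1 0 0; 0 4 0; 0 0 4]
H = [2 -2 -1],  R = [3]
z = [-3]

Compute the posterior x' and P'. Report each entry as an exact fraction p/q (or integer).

x̄ = F·x = [6, -12, -3]
P̄ = F·P·Fᵀ + Q = [55 0 -36; 0 62 16; -36 16 35]
y = z − H·x̄ = [-42]
S = H·P̄·Hᵀ + R = [714]
K = P̄·Hᵀ·S⁻¹ = [73/357; -10/51; -139/714]
x' = x̄ + K·y = [-44/17, -64/17, 88/17]
P' = (I − K·H)·P̄ = [8977/357 1460/51 -2705/357; 1460/51 1762/51 -574/51; -2705/357 -574/51 5669/714]

x' = [-44/17, -64/17, 88/17]
P' = [8977/357 1460/51 -2705/357; 1460/51 1762/51 -574/51; -2705/357 -574/51 5669/714]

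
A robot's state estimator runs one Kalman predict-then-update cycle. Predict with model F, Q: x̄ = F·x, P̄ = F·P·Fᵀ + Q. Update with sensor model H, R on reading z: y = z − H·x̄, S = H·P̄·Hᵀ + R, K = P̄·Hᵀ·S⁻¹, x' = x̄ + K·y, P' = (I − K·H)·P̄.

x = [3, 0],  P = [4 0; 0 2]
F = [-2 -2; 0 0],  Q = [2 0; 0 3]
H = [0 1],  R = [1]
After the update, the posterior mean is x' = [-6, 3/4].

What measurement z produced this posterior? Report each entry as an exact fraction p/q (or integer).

x̄ = F·x = [-6, 0]
P̄ = F·P·Fᵀ + Q = [26 0; 0 3]
S = H·P̄·Hᵀ + R = [4]
K = P̄·Hᵀ·S⁻¹ = [0; 3/4]
x' − x̄ = [0, 3/4] = K·y
y = (KᵀK)⁻¹·Kᵀ·(x' − x̄) = [1]
z = y + H·x̄ = [1] + [0] = [1]

z = [1]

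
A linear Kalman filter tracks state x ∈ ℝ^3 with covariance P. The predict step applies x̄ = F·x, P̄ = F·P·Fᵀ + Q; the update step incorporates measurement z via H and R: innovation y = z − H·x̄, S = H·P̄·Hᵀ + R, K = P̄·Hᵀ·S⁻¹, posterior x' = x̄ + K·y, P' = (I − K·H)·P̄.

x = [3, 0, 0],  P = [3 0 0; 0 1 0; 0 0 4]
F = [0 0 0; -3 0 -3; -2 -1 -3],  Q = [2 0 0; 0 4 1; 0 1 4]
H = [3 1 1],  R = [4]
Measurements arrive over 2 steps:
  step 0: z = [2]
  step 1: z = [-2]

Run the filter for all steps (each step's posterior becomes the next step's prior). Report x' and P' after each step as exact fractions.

step 0: x' = [17/42, -97/126, 9/7], P' = [13/7 -61/21 -18/7; -61/21 500/63 19/7; -18/7 19/7 47/7]
step 1: x' = [2634/11171, -53351/22342, -10649/22342], P' = [20074/11171 -25812/11171 -32898/11171; -25812/11171 95624/11171 -980/11171; -32898/11171 -980/11171 121606/11171]

step 0: x̄ = F·x = [0, -9, -6]
step 0: P̄ = F·P·Fᵀ + Q = [2 0 0; 0 67 55; 0 55 53]
step 0: y = z − H·x̄ = [17]
step 0: S = H·P̄·Hᵀ + R = [252]
step 0: K = P̄·Hᵀ·S⁻¹ = [1/42; 61/126; 3/7]
step 0: x' = x̄ + K·y = [17/42, -97/126, 9/7]
step 0: P' = (I − K·H)·P̄ = [13/7 -61/21 -18/7; -61/21 500/63 19/7; -18/7 19/7 47/7]
step 1: x̄ = F·x = [0, -71/14, -491/126]
step 1: P̄ = F·P·Fᵀ + Q = [2 0 0; 0 244/7 234/7; 0 234/7 3377/63]
step 1: y = z − H·x̄ = [439/63]
step 1: S = H·P̄·Hᵀ + R = [11171/63]
step 1: K = P̄·Hᵀ·S⁻¹ = [378/11171; 4302/11171; 5483/11171]
step 1: x' = x̄ + K·y = [2634/11171, -53351/22342, -10649/22342]
step 1: P' = (I − K·H)·P̄ = [20074/11171 -25812/11171 -32898/11171; -25812/11171 95624/11171 -980/11171; -32898/11171 -980/11171 121606/11171]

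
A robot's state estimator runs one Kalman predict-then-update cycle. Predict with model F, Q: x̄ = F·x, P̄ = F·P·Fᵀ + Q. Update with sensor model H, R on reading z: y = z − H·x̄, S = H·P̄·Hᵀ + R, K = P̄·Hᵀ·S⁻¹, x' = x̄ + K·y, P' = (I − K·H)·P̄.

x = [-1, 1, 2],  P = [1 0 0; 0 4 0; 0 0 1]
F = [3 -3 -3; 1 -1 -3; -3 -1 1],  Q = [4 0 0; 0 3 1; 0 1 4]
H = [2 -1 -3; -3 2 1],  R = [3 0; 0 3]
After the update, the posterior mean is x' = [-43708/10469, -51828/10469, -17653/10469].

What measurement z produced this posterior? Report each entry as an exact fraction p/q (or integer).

z = [2, 1]

x̄ = F·x = [-12, -8, 4]
P̄ = F·P·Fᵀ + Q = [58 24 0; 24 17 -1; 0 -1 18]
S = H·P̄·Hᵀ + R = [312 -261; -261 319]
K = P̄·Hᵀ·S⁻¹ = [-122/1083 -5100/10469; 23/1083 -1098/10469; -439/1083 -2947/10469]
x' − x̄ = [81920/10469, 31924/10469, -59529/10469] = K·y
y = (KᵀK)⁻¹·Kᵀ·(x' − x̄) = [30, -23]
z = y + H·x̄ = [30, -23] + [-28, 24] = [2, 1]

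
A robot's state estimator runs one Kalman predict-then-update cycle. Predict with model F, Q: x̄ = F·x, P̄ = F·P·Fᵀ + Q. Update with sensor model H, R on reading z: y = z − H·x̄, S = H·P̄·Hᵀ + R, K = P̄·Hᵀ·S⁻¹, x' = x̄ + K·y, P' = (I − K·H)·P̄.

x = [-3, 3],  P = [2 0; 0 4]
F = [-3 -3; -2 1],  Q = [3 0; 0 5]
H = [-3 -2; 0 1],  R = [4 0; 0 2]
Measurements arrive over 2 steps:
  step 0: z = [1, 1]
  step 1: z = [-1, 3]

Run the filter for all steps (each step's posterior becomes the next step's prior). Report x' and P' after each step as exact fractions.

step 0: x' = [-15219/9959, 18027/9959], P' = [12084/9959 -11628/9959; -11628/9959 17578/9959]
step 1: x' = [-26548869/15864751, 48970637/15864751], P' = [17534388/15864751 -16955052/15864751; -16955052/15864751 26548978/15864751]

step 0: x̄ = F·x = [0, 9]
step 0: P̄ = F·P·Fᵀ + Q = [57 0; 0 17]
step 0: y = z − H·x̄ = [19, -8]
step 0: S = H·P̄·Hᵀ + R = [585 -34; -34 19]
step 0: K = P̄·Hᵀ·S⁻¹ = [-3249/9959 -5814/9959; -68/9959 8789/9959]
step 0: x' = x̄ + K·y = [-15219/9959, 18027/9959]
step 0: P' = (I − K·H)·P̄ = [12084/9959 -11628/9959; -11628/9959 17578/9959]
step 1: x̄ = F·x = [-8424/9959, 48465/9959]
step 1: P̄ = F·P·Fᵀ + Q = [87531/9959 -15114/9959; -15114/9959 162221/9959]
step 1: y = z − H·x̄ = [61699/9959, -18588/9959]
step 1: S = H·P̄·Hᵀ + R = [1295131/9959 -279100/9959; -279100/9959 182139/9959]
step 1: K = P̄·Hᵀ·S⁻¹ = [-4673265/15864751 -8477526/15864751; -558200/15864751 13274489/15864751]
step 1: x' = x̄ + K·y = [-26548869/15864751, 48970637/15864751]
step 1: P' = (I − K·H)·P̄ = [17534388/15864751 -16955052/15864751; -16955052/15864751 26548978/15864751]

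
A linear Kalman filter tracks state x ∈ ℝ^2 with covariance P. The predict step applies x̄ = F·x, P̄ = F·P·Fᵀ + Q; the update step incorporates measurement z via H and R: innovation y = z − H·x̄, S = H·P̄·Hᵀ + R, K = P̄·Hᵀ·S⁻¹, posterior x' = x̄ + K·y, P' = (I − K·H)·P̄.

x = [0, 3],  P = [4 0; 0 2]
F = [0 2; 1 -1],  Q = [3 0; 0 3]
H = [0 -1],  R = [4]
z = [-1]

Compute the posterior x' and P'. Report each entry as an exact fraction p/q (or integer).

x' = [62/13, -3/13]
P' = [127/13 -16/13; -16/13 36/13]

x̄ = F·x = [6, -3]
P̄ = F·P·Fᵀ + Q = [11 -4; -4 9]
y = z − H·x̄ = [-4]
S = H·P̄·Hᵀ + R = [13]
K = P̄·Hᵀ·S⁻¹ = [4/13; -9/13]
x' = x̄ + K·y = [62/13, -3/13]
P' = (I − K·H)·P̄ = [127/13 -16/13; -16/13 36/13]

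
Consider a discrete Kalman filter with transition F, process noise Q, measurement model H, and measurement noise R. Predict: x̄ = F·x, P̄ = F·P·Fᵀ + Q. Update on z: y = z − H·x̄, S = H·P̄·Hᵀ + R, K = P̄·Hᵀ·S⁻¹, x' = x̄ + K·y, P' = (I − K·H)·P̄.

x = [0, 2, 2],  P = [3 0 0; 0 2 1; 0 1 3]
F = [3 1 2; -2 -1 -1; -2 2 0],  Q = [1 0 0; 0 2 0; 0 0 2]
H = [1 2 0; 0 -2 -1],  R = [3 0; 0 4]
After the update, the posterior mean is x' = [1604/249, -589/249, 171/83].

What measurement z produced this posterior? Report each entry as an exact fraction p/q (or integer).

x̄ = F·x = [6, -4, 4]
P̄ = F·P·Fᵀ + Q = [46 -29 -10; -29 21 6; -10 6 22]
S = H·P̄·Hᵀ + R = [17 -28; -28 134]
K = P̄·Hᵀ·S⁻¹ = [148/747 410/747; 199/747 -226/747; -38/83 -29/83]
x' − x̄ = [110/249, 407/249, -161/83] = K·y
y = (KᵀK)⁻¹·Kᵀ·(x' − x̄) = [5, -1]
z = y + H·x̄ = [5, -1] + [-2, 4] = [3, 3]

z = [3, 3]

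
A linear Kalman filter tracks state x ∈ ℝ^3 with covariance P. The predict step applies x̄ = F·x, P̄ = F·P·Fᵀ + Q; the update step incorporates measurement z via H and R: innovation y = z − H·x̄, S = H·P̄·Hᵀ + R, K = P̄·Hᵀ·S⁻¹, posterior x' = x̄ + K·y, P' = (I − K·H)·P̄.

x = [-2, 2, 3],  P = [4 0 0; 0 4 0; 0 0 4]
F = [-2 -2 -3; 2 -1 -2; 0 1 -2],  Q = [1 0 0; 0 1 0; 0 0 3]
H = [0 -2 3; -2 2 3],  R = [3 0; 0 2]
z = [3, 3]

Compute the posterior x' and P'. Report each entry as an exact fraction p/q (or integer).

x' = [-1223247/97069, -617502/97069, -309919/97069]
P' = [5810761/97069 2892300/97069 1937078/97069; 2892300/97069 1469613/97069 960270/97069; 1937078/97069 960270/97069 659098/97069]

x̄ = F·x = [-9, -12, -4]
P̄ = F·P·Fᵀ + Q = [69 16 16; 16 37 12; 16 12 23]
y = z − H·x̄ = [-9, 21]
S = H·P̄·Hᵀ + R = [214 27; 27 457]
K = P̄·Hᵀ·S⁻¹ = [8878/97069 -12844/97069; -19472/97069 17718/97069; 18918/97069 11839/97069]
x' = x̄ + K·y = [-1223247/97069, -617502/97069, -309919/97069]
P' = (I − K·H)·P̄ = [5810761/97069 2892300/97069 1937078/97069; 2892300/97069 1469613/97069 960270/97069; 1937078/97069 960270/97069 659098/97069]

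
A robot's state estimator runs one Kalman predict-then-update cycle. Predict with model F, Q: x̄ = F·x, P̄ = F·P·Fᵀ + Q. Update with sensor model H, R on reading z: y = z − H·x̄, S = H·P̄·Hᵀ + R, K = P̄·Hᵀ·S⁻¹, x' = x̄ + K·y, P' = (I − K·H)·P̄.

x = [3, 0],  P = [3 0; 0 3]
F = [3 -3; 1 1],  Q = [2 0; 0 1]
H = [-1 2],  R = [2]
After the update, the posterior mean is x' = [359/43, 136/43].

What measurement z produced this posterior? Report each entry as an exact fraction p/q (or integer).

x̄ = F·x = [9, 3]
P̄ = F·P·Fᵀ + Q = [56 0; 0 7]
S = H·P̄·Hᵀ + R = [86]
K = P̄·Hᵀ·S⁻¹ = [-28/43; 7/43]
x' − x̄ = [-28/43, 7/43] = K·y
y = (KᵀK)⁻¹·Kᵀ·(x' − x̄) = [1]
z = y + H·x̄ = [1] + [-3] = [-2]

z = [-2]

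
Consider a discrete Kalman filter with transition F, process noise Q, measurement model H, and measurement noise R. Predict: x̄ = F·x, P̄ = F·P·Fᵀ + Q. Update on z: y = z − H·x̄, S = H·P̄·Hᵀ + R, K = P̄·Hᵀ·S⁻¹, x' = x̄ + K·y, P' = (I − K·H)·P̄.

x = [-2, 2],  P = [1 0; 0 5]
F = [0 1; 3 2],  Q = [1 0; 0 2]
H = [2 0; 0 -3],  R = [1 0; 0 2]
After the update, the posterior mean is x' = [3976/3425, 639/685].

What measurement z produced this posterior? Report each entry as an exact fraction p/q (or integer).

z = [2, -3]

x̄ = F·x = [2, -2]
P̄ = F·P·Fᵀ + Q = [6 10; 10 31]
S = H·P̄·Hᵀ + R = [25 -60; -60 281]
K = P̄·Hᵀ·S⁻¹ = [1572/3425 -6/685; 8/685 -45/137]
x' − x̄ = [-2874/3425, 2009/685] = K·y
y = (KᵀK)⁻¹·Kᵀ·(x' − x̄) = [-2, -9]
z = y + H·x̄ = [-2, -9] + [4, 6] = [2, -3]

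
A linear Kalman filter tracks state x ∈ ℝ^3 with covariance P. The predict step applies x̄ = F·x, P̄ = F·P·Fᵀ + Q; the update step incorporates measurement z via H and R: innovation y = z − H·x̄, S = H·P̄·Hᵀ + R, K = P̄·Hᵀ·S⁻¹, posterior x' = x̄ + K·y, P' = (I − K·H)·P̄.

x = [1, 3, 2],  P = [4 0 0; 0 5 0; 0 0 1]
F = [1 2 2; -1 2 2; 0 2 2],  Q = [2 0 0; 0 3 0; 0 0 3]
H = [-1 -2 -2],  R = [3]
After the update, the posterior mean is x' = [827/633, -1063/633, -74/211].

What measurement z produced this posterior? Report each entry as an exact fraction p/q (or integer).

x̄ = F·x = [11, 9, 10]
P̄ = F·P·Fᵀ + Q = [30 20 24; 20 31 24; 24 24 27]
S = H·P̄·Hᵀ + R = [633]
K = P̄·Hᵀ·S⁻¹ = [-118/633; -130/633; -42/211]
x' − x̄ = [-6136/633, -6760/633, -2184/211] = K·y
y = (KᵀK)⁻¹·Kᵀ·(x' − x̄) = [52]
z = y + H·x̄ = [52] + [-49] = [3]

z = [3]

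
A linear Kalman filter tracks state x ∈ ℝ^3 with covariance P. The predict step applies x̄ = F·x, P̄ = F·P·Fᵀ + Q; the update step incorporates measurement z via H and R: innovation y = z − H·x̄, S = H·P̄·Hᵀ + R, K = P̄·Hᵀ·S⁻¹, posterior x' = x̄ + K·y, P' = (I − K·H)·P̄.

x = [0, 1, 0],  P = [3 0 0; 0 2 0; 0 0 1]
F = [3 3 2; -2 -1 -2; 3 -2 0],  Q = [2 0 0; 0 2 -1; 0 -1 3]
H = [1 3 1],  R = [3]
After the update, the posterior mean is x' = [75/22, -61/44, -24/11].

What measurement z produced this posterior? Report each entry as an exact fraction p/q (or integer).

z = [-3]

x̄ = F·x = [3, -1, -2]
P̄ = F·P·Fᵀ + Q = [51 -28 15; -28 20 -15; 15 -15 38]
S = H·P̄·Hᵀ + R = [44]
K = P̄·Hᵀ·S⁻¹ = [-9/22; 17/44; 2/11]
x' − x̄ = [9/22, -17/44, -2/11] = K·y
y = (KᵀK)⁻¹·Kᵀ·(x' − x̄) = [-1]
z = y + H·x̄ = [-1] + [-2] = [-3]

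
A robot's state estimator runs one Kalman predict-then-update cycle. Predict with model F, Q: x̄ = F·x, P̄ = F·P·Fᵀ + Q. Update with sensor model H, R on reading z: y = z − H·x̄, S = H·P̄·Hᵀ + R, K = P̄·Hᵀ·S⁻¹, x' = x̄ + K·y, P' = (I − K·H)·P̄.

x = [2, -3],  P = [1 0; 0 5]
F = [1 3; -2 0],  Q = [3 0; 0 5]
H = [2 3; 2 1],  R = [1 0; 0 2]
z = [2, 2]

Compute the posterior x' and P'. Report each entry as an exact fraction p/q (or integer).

x̄ = F·x = [-7, -4]
P̄ = F·P·Fᵀ + Q = [49 -2; -2 9]
y = z − H·x̄ = [28, 20]
S = H·P̄·Hᵀ + R = [254 207; 207 199]
K = P̄·Hᵀ·S⁻¹ = [-1564/7697 5340/7697; 3542/7697 -3491/7697]
x' = x̄ + K·y = [51/43, -8/43]
P' = (I − K·H)·P̄ = [8401/7697 -6122/7697; -6122/7697 5262/7697]

x' = [51/43, -8/43]
P' = [8401/7697 -6122/7697; -6122/7697 5262/7697]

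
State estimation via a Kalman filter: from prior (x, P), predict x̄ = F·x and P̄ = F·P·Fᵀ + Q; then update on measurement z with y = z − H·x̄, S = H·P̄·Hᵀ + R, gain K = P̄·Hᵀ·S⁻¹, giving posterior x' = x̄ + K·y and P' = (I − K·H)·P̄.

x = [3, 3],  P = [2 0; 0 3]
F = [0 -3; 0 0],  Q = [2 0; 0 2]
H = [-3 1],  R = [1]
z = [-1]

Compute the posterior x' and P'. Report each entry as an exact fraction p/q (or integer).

x' = [5/22, -7/33]
P' = [29/88 29/44; 29/44 131/66]

x̄ = F·x = [-9, 0]
P̄ = F·P·Fᵀ + Q = [29 0; 0 2]
y = z − H·x̄ = [-28]
S = H·P̄·Hᵀ + R = [264]
K = P̄·Hᵀ·S⁻¹ = [-29/88; 1/132]
x' = x̄ + K·y = [5/22, -7/33]
P' = (I − K·H)·P̄ = [29/88 29/44; 29/44 131/66]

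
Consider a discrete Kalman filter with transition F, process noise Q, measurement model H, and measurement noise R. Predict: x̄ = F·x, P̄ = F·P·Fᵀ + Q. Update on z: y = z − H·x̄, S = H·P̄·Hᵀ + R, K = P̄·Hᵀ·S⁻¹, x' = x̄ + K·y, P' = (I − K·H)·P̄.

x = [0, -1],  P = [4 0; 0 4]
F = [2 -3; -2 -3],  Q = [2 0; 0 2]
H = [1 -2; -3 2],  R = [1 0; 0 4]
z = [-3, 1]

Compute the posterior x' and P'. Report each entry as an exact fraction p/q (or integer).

x' = [21723/20741, 42191/20741]
P' = [25268/20741 17652/20741; 17652/20741 16462/20741]

x̄ = F·x = [3, 3]
P̄ = F·P·Fᵀ + Q = [54 20; 20 54]
y = z − H·x̄ = [0, 4]
S = H·P̄·Hᵀ + R = [191 -218; -218 466]
K = P̄·Hᵀ·S⁻¹ = [-10036/20741 -10125/20741; -15272/20741 -5008/20741]
x' = x̄ + K·y = [21723/20741, 42191/20741]
P' = (I − K·H)·P̄ = [25268/20741 17652/20741; 17652/20741 16462/20741]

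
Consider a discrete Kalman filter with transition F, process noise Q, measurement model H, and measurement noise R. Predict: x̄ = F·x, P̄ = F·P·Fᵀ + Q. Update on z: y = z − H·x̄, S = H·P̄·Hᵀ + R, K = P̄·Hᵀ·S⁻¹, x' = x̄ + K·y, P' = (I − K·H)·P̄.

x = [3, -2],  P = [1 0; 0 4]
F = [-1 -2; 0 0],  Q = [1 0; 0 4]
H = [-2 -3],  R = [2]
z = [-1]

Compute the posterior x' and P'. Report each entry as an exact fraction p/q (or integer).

x' = [37/55, -6/55]
P' = [342/55 -216/55; -216/55 148/55]

x̄ = F·x = [1, 0]
P̄ = F·P·Fᵀ + Q = [18 0; 0 4]
y = z − H·x̄ = [1]
S = H·P̄·Hᵀ + R = [110]
K = P̄·Hᵀ·S⁻¹ = [-18/55; -6/55]
x' = x̄ + K·y = [37/55, -6/55]
P' = (I − K·H)·P̄ = [342/55 -216/55; -216/55 148/55]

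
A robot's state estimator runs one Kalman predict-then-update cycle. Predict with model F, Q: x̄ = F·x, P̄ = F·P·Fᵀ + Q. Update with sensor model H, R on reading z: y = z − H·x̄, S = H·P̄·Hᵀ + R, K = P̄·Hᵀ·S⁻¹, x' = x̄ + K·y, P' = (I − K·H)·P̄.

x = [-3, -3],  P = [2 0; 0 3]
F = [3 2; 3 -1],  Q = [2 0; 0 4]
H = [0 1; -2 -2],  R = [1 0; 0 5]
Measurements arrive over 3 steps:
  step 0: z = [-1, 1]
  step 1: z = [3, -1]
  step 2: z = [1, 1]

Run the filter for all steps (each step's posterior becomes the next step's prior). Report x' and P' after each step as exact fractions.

step 0: x' = [-265/513, -563/1026], P' = [3032/1539 -1282/1539; -1282/1539 2749/3078]
step 1: x' = [-6931613/3575259, 9420760/3575259], P' = [5379242/3575259 -2092822/3575259; -2092822/3575259 2724857/3575259]
step 2: x' = [294114979/1640632401, -137628257/1640632401], P' = [2468739038/1640632401 -959561233/1640632401; -959561233/1640632401 2492527471/3281264802]

step 0: x̄ = F·x = [-15, -6]
step 0: P̄ = F·P·Fᵀ + Q = [32 12; 12 25]
step 0: y = z − H·x̄ = [5, -41]
step 0: S = H·P̄·Hᵀ + R = [26 -74; -74 329]
step 0: K = P̄·Hᵀ·S⁻¹ = [-1282/1539 -700/1539; 2749/3078 -37/1539]
step 0: x' = x̄ + K·y = [-265/513, -563/1026]
step 0: P' = (I − K·H)·P̄ = [3032/1539 -1282/1539; -1282/1539 2749/3078]
step 1: x̄ = F·x = [-1358/513, -1027/1026]
step 1: P̄ = F·P·Fᵀ + Q = [20480/1539 20693/1539; 20693/1539 85021/3078]
step 1: y = z − H·x̄ = [4105/1026, -224/27]
step 1: S = H·P̄·Hᵀ + R = [88099/3078 -6653/81; -6653/81 22379/81]
step 1: K = P̄·Hᵀ·S⁻¹ = [-2092822/3575259 -1314568/3575259; 2724857/3575259 -252814/3575259]
step 1: x' = x̄ + K·y = [-6931613/3575259, 9420760/3575259]
step 1: P' = (I − K·H)·P̄ = [5379242/3575259 -2092822/3575259; -2092822/3575259 2724857/3575259]
step 2: x̄ = F·x = [-1953319/3575259, -30215599/3575259]
step 2: P̄ = F·P·Fᵀ + Q = [41349260/3575259 36684998/3575259; 36684998/3575259 77996003/3575259]
step 2: y = z − H·x̄ = [33790858/3575259, -60762577/3575259]
step 2: S = H·P̄·Hᵀ + R = [81571262/3575259 -229362002/3575259; -229362002/3575259 788737331/3575259]
step 2: K = P̄·Hᵀ·S⁻¹ = [-959561233/1640632401 -603671122/1640632401; 2492527471/3281264802 -114681001/1640632401]
step 2: x' = x̄ + K·y = [294114979/1640632401, -137628257/1640632401]
step 2: P' = (I − K·H)·P̄ = [2468739038/1640632401 -959561233/1640632401; -959561233/1640632401 2492527471/3281264802]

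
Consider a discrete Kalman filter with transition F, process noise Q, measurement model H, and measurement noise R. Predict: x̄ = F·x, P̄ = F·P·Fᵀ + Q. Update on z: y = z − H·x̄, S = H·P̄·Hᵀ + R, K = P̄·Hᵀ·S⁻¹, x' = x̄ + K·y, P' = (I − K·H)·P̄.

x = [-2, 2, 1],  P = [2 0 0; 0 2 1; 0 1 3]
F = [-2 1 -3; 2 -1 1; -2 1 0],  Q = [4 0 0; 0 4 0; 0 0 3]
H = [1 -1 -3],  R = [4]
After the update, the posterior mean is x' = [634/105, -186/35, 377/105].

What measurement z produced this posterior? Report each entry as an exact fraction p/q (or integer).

x̄ = F·x = [3, -5, 6]
P̄ = F·P·Fᵀ + Q = [35 -15 7; -15 15 -9; 7 -9 13]
S = H·P̄·Hᵀ + R = [105]
K = P̄·Hᵀ·S⁻¹ = [29/105; -1/35; -23/105]
x' − x̄ = [319/105, -11/35, -253/105] = K·y
y = (KᵀK)⁻¹·Kᵀ·(x' − x̄) = [11]
z = y + H·x̄ = [11] + [-10] = [1]

z = [1]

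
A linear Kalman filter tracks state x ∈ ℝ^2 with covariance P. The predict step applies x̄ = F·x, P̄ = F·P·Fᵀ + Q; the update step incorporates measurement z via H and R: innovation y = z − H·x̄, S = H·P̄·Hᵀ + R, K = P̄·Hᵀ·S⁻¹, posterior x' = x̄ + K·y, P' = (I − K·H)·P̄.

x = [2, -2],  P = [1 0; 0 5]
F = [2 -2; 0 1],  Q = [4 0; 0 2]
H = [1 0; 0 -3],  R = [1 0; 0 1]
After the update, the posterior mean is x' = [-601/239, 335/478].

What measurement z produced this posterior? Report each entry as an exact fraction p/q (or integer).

z = [-3, -2]

x̄ = F·x = [8, -2]
P̄ = F·P·Fᵀ + Q = [28 -10; -10 7]
S = H·P̄·Hᵀ + R = [29 30; 30 64]
K = P̄·Hᵀ·S⁻¹ = [223/239 15/478; -5/478 -309/956]
x' − x̄ = [-2513/239, 1291/478] = K·y
y = (KᵀK)⁻¹·Kᵀ·(x' − x̄) = [-11, -8]
z = y + H·x̄ = [-11, -8] + [8, 6] = [-3, -2]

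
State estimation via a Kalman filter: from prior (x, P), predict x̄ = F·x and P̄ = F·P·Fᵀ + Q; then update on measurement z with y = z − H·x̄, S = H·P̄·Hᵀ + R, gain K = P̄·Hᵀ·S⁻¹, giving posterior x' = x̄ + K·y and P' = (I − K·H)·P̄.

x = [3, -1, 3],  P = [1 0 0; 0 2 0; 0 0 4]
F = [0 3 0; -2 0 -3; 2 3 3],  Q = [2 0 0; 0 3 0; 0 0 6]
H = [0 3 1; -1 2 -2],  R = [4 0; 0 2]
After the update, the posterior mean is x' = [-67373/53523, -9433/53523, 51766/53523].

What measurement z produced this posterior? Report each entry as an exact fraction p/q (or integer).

z = [1, -1]

x̄ = F·x = [-3, -15, 12]
P̄ = F·P·Fᵀ + Q = [20 0 18; 0 43 -40; 18 -40 64]
S = H·P̄·Hᵀ + R = [215 272; 272 842]
K = P̄·Hᵀ·S⁻¹ = [15194/53523 -8468/53523; 14893/53523 5741/53523; 7160/53523 -16679/53523]
x' − x̄ = [93196/53523, 793412/53523, -590510/53523] = K·y
y = (KᵀK)⁻¹·Kᵀ·(x' − x̄) = [34, 50]
z = y + H·x̄ = [34, 50] + [-33, -51] = [1, -1]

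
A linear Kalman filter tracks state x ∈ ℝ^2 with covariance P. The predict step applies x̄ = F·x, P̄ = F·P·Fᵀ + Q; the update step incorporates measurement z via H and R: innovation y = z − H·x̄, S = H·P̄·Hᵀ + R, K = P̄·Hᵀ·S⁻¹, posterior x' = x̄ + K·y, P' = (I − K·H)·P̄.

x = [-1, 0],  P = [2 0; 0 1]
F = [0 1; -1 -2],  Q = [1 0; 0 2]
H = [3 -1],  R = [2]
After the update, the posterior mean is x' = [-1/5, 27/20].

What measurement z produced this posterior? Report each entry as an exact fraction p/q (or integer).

x̄ = F·x = [0, 1]
P̄ = F·P·Fᵀ + Q = [2 -2; -2 8]
S = H·P̄·Hᵀ + R = [40]
K = P̄·Hᵀ·S⁻¹ = [1/5; -7/20]
x' − x̄ = [-1/5, 7/20] = K·y
y = (KᵀK)⁻¹·Kᵀ·(x' − x̄) = [-1]
z = y + H·x̄ = [-1] + [-1] = [-2]

z = [-2]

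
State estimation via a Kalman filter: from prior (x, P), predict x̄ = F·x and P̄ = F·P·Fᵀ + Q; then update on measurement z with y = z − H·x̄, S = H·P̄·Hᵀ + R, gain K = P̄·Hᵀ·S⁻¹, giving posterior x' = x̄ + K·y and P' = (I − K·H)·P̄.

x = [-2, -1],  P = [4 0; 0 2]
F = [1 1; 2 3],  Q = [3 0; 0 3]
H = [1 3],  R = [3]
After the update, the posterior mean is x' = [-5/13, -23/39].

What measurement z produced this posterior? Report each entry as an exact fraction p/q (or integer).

x̄ = F·x = [-3, -7]
P̄ = F·P·Fᵀ + Q = [9 14; 14 37]
S = H·P̄·Hᵀ + R = [429]
K = P̄·Hᵀ·S⁻¹ = [17/143; 125/429]
x' − x̄ = [34/13, 250/39] = K·y
y = (KᵀK)⁻¹·Kᵀ·(x' − x̄) = [22]
z = y + H·x̄ = [22] + [-24] = [-2]

z = [-2]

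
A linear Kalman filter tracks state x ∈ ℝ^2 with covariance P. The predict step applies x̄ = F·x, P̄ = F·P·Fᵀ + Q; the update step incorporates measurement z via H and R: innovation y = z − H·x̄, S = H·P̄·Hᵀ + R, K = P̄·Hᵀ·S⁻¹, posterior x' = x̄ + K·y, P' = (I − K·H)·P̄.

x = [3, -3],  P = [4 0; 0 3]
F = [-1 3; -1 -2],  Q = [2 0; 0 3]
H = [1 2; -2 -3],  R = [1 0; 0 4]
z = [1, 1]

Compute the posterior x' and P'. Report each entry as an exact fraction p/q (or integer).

x' = [-5891/782, 1712/391]
P' = [10907/782 -3045/391; -3045/391 1762/391]

x̄ = F·x = [-12, 3]
P̄ = F·P·Fᵀ + Q = [33 -14; -14 19]
y = z − H·x̄ = [7, -14]
S = H·P̄·Hᵀ + R = [54 -82; -82 139]
K = P̄·Hᵀ·S⁻¹ = [-1273/782 -443/391; 479/391 201/391]
x' = x̄ + K·y = [-5891/782, 1712/391]
P' = (I − K·H)·P̄ = [10907/782 -3045/391; -3045/391 1762/391]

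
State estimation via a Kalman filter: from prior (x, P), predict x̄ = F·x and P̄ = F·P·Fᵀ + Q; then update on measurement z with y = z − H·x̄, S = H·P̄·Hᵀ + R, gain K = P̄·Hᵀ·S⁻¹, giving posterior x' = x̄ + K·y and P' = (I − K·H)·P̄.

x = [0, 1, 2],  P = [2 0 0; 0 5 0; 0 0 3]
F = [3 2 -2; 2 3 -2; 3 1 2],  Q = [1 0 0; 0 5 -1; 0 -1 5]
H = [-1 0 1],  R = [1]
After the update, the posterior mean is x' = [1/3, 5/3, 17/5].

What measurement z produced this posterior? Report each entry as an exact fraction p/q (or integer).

x̄ = F·x = [-2, -1, 5]
P̄ = F·P·Fᵀ + Q = [51 54 16; 54 70 14; 16 14 40]
S = H·P̄·Hᵀ + R = [60]
K = P̄·Hᵀ·S⁻¹ = [-7/12; -2/3; 2/5]
x' − x̄ = [7/3, 8/3, -8/5] = K·y
y = (KᵀK)⁻¹·Kᵀ·(x' − x̄) = [-4]
z = y + H·x̄ = [-4] + [7] = [3]

z = [3]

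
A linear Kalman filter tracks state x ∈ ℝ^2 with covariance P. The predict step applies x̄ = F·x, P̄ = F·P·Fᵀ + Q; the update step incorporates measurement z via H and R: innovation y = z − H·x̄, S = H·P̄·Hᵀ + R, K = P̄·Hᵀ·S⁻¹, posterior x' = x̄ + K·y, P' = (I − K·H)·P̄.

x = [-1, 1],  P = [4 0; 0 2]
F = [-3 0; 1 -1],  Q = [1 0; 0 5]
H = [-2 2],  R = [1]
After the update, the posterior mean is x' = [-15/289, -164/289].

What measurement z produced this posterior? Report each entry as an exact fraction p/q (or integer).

x̄ = F·x = [3, -2]
P̄ = F·P·Fᵀ + Q = [37 -12; -12 11]
S = H·P̄·Hᵀ + R = [289]
K = P̄·Hᵀ·S⁻¹ = [-98/289; 46/289]
x' − x̄ = [-882/289, 414/289] = K·y
y = (KᵀK)⁻¹·Kᵀ·(x' − x̄) = [9]
z = y + H·x̄ = [9] + [-10] = [-1]

z = [-1]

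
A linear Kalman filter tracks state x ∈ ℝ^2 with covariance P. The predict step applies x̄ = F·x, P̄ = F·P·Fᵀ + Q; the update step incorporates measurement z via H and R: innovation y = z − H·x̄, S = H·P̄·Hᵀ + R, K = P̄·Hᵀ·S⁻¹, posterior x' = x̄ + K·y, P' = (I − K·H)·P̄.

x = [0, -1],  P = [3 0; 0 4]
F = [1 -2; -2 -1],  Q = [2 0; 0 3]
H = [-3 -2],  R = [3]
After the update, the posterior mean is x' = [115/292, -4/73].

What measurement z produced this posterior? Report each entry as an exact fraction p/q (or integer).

x̄ = F·x = [2, 1]
P̄ = F·P·Fᵀ + Q = [21 2; 2 19]
S = H·P̄·Hᵀ + R = [292]
K = P̄·Hᵀ·S⁻¹ = [-67/292; -11/73]
x' − x̄ = [-469/292, -77/73] = K·y
y = (KᵀK)⁻¹·Kᵀ·(x' − x̄) = [7]
z = y + H·x̄ = [7] + [-8] = [-1]

z = [-1]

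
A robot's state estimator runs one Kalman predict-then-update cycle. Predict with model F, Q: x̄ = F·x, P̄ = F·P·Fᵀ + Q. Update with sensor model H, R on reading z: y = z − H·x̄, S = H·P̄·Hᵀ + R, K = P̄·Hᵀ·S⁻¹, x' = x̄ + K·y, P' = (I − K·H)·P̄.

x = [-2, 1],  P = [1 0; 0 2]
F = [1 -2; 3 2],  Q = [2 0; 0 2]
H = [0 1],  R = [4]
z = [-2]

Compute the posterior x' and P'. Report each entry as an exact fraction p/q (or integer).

x' = [-102/23, -54/23]
P' = [228/23 -20/23; -20/23 76/23]

x̄ = F·x = [-4, -4]
P̄ = F·P·Fᵀ + Q = [11 -5; -5 19]
y = z − H·x̄ = [2]
S = H·P̄·Hᵀ + R = [23]
K = P̄·Hᵀ·S⁻¹ = [-5/23; 19/23]
x' = x̄ + K·y = [-102/23, -54/23]
P' = (I − K·H)·P̄ = [228/23 -20/23; -20/23 76/23]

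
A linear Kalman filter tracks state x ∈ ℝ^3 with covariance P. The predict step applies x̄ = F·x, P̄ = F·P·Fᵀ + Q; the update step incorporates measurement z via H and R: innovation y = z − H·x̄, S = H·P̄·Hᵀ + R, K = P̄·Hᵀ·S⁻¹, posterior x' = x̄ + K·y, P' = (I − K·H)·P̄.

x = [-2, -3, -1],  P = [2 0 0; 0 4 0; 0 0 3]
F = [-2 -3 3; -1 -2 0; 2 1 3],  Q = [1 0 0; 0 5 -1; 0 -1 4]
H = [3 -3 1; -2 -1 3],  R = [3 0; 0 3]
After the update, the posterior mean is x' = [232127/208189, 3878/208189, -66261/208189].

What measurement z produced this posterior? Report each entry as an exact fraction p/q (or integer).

z = [3, -3]

x̄ = F·x = [10, 8, -10]
P̄ = F·P·Fᵀ + Q = [72 28 7; 28 23 -13; 7 -13 43]
S = H·P̄·Hᵀ + R = [517 29; 29 807]
K = P̄·Hᵀ·S⁻¹ = [58276/208189 -41049/208189; 2518/208189 -30532/208189; 79409/416378 63189/416378]
x' − x̄ = [-1849763/208189, -1661634/208189, 2015629/208189] = K·y
y = (KᵀK)⁻¹·Kᵀ·(x' − x̄) = [7, 55]
z = y + H·x̄ = [7, 55] + [-4, -58] = [3, -3]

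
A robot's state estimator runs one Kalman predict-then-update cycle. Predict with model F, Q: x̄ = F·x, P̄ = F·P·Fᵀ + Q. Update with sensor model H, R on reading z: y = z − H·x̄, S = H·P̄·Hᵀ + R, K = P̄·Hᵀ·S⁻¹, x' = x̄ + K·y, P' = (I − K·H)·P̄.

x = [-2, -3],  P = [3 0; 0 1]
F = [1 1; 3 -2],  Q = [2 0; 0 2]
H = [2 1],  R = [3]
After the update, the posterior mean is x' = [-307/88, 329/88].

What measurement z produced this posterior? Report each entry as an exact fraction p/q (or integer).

z = [-3]

x̄ = F·x = [-5, 0]
P̄ = F·P·Fᵀ + Q = [6 7; 7 33]
S = H·P̄·Hᵀ + R = [88]
K = P̄·Hᵀ·S⁻¹ = [19/88; 47/88]
x' − x̄ = [133/88, 329/88] = K·y
y = (KᵀK)⁻¹·Kᵀ·(x' − x̄) = [7]
z = y + H·x̄ = [7] + [-10] = [-3]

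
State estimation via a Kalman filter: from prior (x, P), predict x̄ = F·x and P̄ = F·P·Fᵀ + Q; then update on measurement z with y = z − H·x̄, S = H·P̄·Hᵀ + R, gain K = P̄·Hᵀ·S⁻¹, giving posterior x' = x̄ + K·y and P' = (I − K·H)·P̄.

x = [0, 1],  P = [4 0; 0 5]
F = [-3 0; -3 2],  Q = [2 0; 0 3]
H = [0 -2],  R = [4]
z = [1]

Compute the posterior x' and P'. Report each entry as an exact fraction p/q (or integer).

x' = [-3/2, -11/24]
P' = [82/5 3/5; 3/5 59/60]

x̄ = F·x = [0, 2]
P̄ = F·P·Fᵀ + Q = [38 36; 36 59]
y = z − H·x̄ = [5]
S = H·P̄·Hᵀ + R = [240]
K = P̄·Hᵀ·S⁻¹ = [-3/10; -59/120]
x' = x̄ + K·y = [-3/2, -11/24]
P' = (I − K·H)·P̄ = [82/5 3/5; 3/5 59/60]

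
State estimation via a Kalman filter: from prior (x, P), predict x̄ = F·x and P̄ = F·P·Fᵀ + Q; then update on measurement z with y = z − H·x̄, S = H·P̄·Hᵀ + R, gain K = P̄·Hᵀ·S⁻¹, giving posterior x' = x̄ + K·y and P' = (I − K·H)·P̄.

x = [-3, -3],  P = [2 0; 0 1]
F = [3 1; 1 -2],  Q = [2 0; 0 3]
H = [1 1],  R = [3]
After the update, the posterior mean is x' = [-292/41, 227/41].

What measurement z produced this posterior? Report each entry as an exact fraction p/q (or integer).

z = [-1]

x̄ = F·x = [-12, 3]
P̄ = F·P·Fᵀ + Q = [21 4; 4 9]
S = H·P̄·Hᵀ + R = [41]
K = P̄·Hᵀ·S⁻¹ = [25/41; 13/41]
x' − x̄ = [200/41, 104/41] = K·y
y = (KᵀK)⁻¹·Kᵀ·(x' − x̄) = [8]
z = y + H·x̄ = [8] + [-9] = [-1]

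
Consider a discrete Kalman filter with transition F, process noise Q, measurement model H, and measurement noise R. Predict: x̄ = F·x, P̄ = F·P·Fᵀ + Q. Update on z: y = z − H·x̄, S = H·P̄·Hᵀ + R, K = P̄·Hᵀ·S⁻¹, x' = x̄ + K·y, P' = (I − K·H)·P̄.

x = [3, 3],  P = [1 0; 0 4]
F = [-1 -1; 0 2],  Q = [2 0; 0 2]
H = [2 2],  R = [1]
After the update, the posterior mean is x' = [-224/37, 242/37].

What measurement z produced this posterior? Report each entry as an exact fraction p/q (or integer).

x̄ = F·x = [-6, 6]
P̄ = F·P·Fᵀ + Q = [7 -8; -8 18]
S = H·P̄·Hᵀ + R = [37]
K = P̄·Hᵀ·S⁻¹ = [-2/37; 20/37]
x' − x̄ = [-2/37, 20/37] = K·y
y = (KᵀK)⁻¹·Kᵀ·(x' − x̄) = [1]
z = y + H·x̄ = [1] + [0] = [1]

z = [1]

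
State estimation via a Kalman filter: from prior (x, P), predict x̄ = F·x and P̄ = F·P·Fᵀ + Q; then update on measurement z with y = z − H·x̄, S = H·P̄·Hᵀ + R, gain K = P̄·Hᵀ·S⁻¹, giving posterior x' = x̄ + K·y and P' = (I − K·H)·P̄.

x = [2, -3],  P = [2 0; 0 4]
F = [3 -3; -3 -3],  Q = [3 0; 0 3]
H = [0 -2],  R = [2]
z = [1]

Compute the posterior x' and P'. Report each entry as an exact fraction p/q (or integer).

x' = [1599/115, -54/115]
P' = [5907/115 18/115; 18/115 57/115]

x̄ = F·x = [15, 3]
P̄ = F·P·Fᵀ + Q = [57 18; 18 57]
y = z − H·x̄ = [7]
S = H·P̄·Hᵀ + R = [230]
K = P̄·Hᵀ·S⁻¹ = [-18/115; -57/115]
x' = x̄ + K·y = [1599/115, -54/115]
P' = (I − K·H)·P̄ = [5907/115 18/115; 18/115 57/115]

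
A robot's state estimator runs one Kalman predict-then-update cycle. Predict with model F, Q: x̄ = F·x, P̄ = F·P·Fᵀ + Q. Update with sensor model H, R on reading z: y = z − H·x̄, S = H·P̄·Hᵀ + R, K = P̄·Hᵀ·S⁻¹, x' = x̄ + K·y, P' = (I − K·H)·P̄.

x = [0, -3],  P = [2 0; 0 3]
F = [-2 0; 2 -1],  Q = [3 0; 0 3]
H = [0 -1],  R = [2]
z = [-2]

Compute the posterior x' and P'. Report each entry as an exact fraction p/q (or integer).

x' = [1/2, 17/8]
P' = [7 -1; -1 7/4]

x̄ = F·x = [0, 3]
P̄ = F·P·Fᵀ + Q = [11 -8; -8 14]
y = z − H·x̄ = [1]
S = H·P̄·Hᵀ + R = [16]
K = P̄·Hᵀ·S⁻¹ = [1/2; -7/8]
x' = x̄ + K·y = [1/2, 17/8]
P' = (I − K·H)·P̄ = [7 -1; -1 7/4]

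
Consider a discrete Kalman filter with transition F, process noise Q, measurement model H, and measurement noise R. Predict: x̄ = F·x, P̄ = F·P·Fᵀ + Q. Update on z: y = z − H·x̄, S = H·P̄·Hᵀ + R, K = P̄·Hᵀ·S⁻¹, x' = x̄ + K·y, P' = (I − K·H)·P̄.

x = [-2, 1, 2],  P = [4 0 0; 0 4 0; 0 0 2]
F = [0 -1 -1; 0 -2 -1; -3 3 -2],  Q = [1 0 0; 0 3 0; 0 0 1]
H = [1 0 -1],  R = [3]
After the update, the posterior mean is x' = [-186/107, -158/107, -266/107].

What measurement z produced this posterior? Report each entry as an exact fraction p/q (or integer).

x̄ = F·x = [-3, -4, 5]
P̄ = F·P·Fᵀ + Q = [7 10 -8; 10 21 -20; -8 -20 81]
S = H·P̄·Hᵀ + R = [107]
K = P̄·Hᵀ·S⁻¹ = [15/107; 30/107; -89/107]
x' − x̄ = [135/107, 270/107, -801/107] = K·y
y = (KᵀK)⁻¹·Kᵀ·(x' − x̄) = [9]
z = y + H·x̄ = [9] + [-8] = [1]

z = [1]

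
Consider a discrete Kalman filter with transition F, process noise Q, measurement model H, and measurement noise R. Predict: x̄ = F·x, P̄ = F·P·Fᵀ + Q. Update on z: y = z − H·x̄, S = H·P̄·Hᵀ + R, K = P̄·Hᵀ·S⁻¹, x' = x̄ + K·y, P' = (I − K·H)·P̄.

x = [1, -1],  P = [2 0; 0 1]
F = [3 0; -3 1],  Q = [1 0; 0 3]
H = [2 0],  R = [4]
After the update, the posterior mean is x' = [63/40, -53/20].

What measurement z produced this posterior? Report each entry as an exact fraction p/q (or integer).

z = [3]

x̄ = F·x = [3, -4]
P̄ = F·P·Fᵀ + Q = [19 -18; -18 22]
S = H·P̄·Hᵀ + R = [80]
K = P̄·Hᵀ·S⁻¹ = [19/40; -9/20]
x' − x̄ = [-57/40, 27/20] = K·y
y = (KᵀK)⁻¹·Kᵀ·(x' − x̄) = [-3]
z = y + H·x̄ = [-3] + [6] = [3]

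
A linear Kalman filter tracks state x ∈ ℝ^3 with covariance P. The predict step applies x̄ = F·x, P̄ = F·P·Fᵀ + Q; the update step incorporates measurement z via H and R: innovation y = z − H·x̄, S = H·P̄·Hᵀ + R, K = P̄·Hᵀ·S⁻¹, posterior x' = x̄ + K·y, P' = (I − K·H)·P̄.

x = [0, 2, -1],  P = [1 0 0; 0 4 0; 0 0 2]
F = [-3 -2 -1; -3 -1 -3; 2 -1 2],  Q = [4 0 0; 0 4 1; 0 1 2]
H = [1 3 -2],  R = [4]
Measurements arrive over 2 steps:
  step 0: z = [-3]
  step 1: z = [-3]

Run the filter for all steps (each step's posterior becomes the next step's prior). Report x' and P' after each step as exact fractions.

step 0: x̄ = F·x = [-3, 1, -4]
step 0: P̄ = F·P·Fᵀ + Q = [31 23 -2; 23 35 -13; -2 -13 18]
step 0: y = z − H·x̄ = [-11]
step 0: S = H·P̄·Hᵀ + R = [724]
step 0: K = P̄·Hᵀ·S⁻¹ = [26/181; 77/362; -77/724]
step 0: x' = x̄ + K·y = [-829/181, -485/362, -2049/724]
step 0: P' = (I − K·H)·P̄ = [2907/181 159/181 1640/181; 159/181 406/181 1223/362; 1640/181 1223/362 7103/724]
step 1: x̄ = F·x = [77/4, 17065/724, -2440/181]
step 1: P̄ = F·P·Fᵀ + Q = [983/4 1275/4 -195; 1275/4 309671/724 -46419/181; -195 -46419/181 29537/181]
step 1: y = z − H·x̄ = [-21706/181]
step 1: S = H·P̄·Hᵀ + R = [1904483/181]
step 1: K = P̄·Hᵀ·S⁻¹ = [288152/1904483; 382785/1904483; -233626/1904483]
step 1: x' = x̄ + K·y = [8421383/7617932, -4060345/7617932, 2343356/1904483]
step 1: P' = (I − K·H)·P̄ = [37154853/7617932 -9359055/7617932 558407/1904483; -9359055/7617932 20252653/7617932 5659293/1904483; 558407/1904483 5659293/1904483 9235395/1904483]

step 0: x' = [-829/181, -485/362, -2049/724], P' = [2907/181 159/181 1640/181; 159/181 406/181 1223/362; 1640/181 1223/362 7103/724]
step 1: x' = [8421383/7617932, -4060345/7617932, 2343356/1904483], P' = [37154853/7617932 -9359055/7617932 558407/1904483; -9359055/7617932 20252653/7617932 5659293/1904483; 558407/1904483 5659293/1904483 9235395/1904483]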